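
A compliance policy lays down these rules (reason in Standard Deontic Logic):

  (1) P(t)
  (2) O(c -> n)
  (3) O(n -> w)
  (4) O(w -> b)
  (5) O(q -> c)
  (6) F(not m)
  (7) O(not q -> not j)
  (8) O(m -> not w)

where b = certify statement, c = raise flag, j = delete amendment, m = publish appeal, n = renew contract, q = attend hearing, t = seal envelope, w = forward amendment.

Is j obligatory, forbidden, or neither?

Premise 6, F(not m), is equivalent to O(m).
Applying K to premise 8 (O(m -> not w)) and O(m) yields O(not w).
Premise 3 is O(n -> w); contrapositively O(not w -> not n). Since O(not w) holds, K gives O(not n).
The contrapositive of premise 2 (O(c -> n)) is O(not n -> not c), and O(not n) is already established, so O(not c).
Premise 5, O(q -> c), contraposes to O(not c -> not q); with O(not c) we get O(not q).
Premise 7 is O(not q -> not j); since O(not q), deontic closure gives O(not j).
Premises 1, 4 do not contribute to this derivation.
Thus O(not j), which is F(j): j is forbidden.

Forbidden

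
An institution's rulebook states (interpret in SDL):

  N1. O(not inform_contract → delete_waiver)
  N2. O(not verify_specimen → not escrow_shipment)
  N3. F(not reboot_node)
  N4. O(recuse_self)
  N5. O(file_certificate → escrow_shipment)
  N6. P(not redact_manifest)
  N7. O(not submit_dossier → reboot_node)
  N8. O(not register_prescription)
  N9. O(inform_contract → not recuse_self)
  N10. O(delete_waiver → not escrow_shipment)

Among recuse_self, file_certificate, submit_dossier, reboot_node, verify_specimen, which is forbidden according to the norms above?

file_certificate

From premise 4 we have O(recuse_self).
Premise 9, O(inform_contract → not recuse_self), contraposes to O(recuse_self → not inform_contract); with O(recuse_self) we get O(not inform_contract).
From O(not inform_contract) and premise 1, O(not inform_contract → delete_waiver), we obtain O(delete_waiver).
From O(delete_waiver) and premise 10, O(delete_waiver → not escrow_shipment), we obtain O(not escrow_shipment).
The contrapositive of premise 5 (O(file_certificate → escrow_shipment)) is O(not escrow_shipment → not file_certificate), and O(not escrow_shipment) is already established, so O(not file_certificate).
So O(not file_certificate) holds, i.e. file_certificate is forbidden. None of the other listed options is forbidden under the premises.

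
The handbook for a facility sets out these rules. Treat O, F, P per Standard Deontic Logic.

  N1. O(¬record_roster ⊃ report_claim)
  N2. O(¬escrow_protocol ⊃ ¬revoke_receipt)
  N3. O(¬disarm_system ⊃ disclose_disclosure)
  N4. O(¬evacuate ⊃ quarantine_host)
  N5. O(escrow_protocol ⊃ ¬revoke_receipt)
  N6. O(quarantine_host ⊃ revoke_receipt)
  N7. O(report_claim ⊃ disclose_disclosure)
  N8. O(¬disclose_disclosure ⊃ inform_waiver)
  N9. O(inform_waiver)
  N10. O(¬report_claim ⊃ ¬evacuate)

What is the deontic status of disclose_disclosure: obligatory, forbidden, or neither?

By case analysis on ¬escrow_protocol: premise 2 gives O(¬escrow_protocol ⊃ ¬revoke_receipt) and premise 5 gives O(escrow_protocol ⊃ ¬revoke_receipt), so O(¬revoke_receipt) either way.
The contrapositive of premise 6 (O(quarantine_host ⊃ revoke_receipt)) is O(¬revoke_receipt ⊃ ¬quarantine_host), and O(¬revoke_receipt) is already established, so O(¬quarantine_host).
The contrapositive of premise 4 (O(¬evacuate ⊃ quarantine_host)) is O(¬quarantine_host ⊃ evacuate), and O(¬quarantine_host) is already established, so O(evacuate).
Premise 10, O(¬report_claim ⊃ ¬evacuate), contraposes to O(evacuate ⊃ report_claim); with O(evacuate) we get O(report_claim).
With premise 7, O(report_claim ⊃ disclose_disclosure), the K-axiom yields O(disclose_disclosure).
Premises 1, 3, 8, 9 do not contribute to this derivation.
Hence disclose_disclosure is obligatory.

Obligatory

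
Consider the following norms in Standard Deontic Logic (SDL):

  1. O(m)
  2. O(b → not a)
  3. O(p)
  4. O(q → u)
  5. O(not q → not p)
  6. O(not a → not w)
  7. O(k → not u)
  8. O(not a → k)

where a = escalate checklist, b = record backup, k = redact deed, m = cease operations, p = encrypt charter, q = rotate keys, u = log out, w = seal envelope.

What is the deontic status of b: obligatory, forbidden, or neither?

Forbidden

From premise 3 we have O(p).
The contrapositive of premise 5 (O(not q → not p)) is O(p → q), and O(p) is already established, so O(q).
From O(q) and premise 4, O(q → u), we obtain O(u).
The contrapositive of premise 7 (O(k → not u)) is O(u → not k), and O(u) is already established, so O(not k).
Premise 8, O(not a → k), contraposes to O(not k → a); with O(not k) we get O(a).
Premise 2, O(b → not a), contraposes to O(a → not b); with O(a) we get O(not b).
Premises 1, 6 do not contribute to this derivation.
Thus O(not b), which is F(b): b is forbidden.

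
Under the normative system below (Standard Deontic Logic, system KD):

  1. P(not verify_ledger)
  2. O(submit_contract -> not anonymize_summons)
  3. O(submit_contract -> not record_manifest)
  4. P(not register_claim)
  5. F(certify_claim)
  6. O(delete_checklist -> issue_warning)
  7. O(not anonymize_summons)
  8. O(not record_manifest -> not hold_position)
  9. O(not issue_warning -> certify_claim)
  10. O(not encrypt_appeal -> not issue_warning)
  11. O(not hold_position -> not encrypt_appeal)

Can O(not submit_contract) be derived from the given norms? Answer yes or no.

Premise 5, F(certify_claim), is equivalent to O(not certify_claim).
Premise 9, O(not issue_warning -> certify_claim), contraposes to O(not certify_claim -> issue_warning); with O(not certify_claim) we get O(issue_warning).
Premise 10 is O(not encrypt_appeal -> not issue_warning); contrapositively O(issue_warning -> encrypt_appeal). Since O(issue_warning) holds, K gives O(encrypt_appeal).
Premise 11, O(not hold_position -> not encrypt_appeal), contraposes to O(encrypt_appeal -> hold_position); with O(encrypt_appeal) we get O(hold_position).
Premise 8, O(not record_manifest -> not hold_position), contraposes to O(hold_position -> record_manifest); with O(hold_position) we get O(record_manifest).
Premise 3, O(submit_contract -> not record_manifest), contraposes to O(record_manifest -> not submit_contract); with O(record_manifest) we get O(not submit_contract).
Premises 1, 2, 4, 6, 7 do not contribute to this derivation.
So O(not submit_contract) follows.

Yes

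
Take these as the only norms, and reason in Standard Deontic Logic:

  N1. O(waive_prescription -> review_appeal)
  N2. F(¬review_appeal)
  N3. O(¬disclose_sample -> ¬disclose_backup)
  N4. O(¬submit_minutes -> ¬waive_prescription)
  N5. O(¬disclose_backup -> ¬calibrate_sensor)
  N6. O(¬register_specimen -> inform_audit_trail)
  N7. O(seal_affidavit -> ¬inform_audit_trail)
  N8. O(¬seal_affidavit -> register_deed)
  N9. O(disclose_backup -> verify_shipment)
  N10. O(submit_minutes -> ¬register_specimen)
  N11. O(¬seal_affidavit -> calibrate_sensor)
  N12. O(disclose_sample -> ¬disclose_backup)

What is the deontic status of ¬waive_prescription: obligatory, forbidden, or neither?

Obligatory

Premises 12 and 3 cover both cases: O(disclose_sample -> ¬disclose_backup) and O(¬disclose_sample -> ¬disclose_backup). Since disclose_sample ∨ ¬disclose_sample is a tautology, O(¬disclose_backup) follows.
From O(¬disclose_backup) and premise 5, O(¬disclose_backup -> ¬calibrate_sensor), we obtain O(¬calibrate_sensor).
Premise 11, O(¬seal_affidavit -> calibrate_sensor), contraposes to O(¬calibrate_sensor -> seal_affidavit); with O(¬calibrate_sensor) we get O(seal_affidavit).
With premise 7, O(seal_affidavit -> ¬inform_audit_trail), the K-axiom yields O(¬inform_audit_trail).
The contrapositive of premise 6 (O(¬register_specimen -> inform_audit_trail)) is O(¬inform_audit_trail -> register_specimen), and O(¬inform_audit_trail) is already established, so O(register_specimen).
The contrapositive of premise 10 (O(submit_minutes -> ¬register_specimen)) is O(register_specimen -> ¬submit_minutes), and O(register_specimen) is already established, so O(¬submit_minutes).
Premise 4 is O(¬submit_minutes -> ¬waive_prescription); since O(¬submit_minutes), deontic closure gives O(¬waive_prescription).
Premises 1, 2, 8, 9 do not contribute to this derivation.
Hence ¬waive_prescription is obligatory.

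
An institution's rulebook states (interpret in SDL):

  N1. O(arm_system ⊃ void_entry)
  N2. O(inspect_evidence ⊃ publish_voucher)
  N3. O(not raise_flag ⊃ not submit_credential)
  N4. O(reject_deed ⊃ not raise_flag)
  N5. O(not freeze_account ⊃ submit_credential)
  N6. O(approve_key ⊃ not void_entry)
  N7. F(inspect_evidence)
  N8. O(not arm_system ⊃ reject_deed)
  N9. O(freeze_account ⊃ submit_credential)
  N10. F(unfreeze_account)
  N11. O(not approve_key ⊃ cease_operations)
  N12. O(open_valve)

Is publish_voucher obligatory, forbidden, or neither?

Premise 2 is O(inspect_evidence ⊃ publish_voucher), but O(inspect_evidence) is not derivable from the premises, so it does not yield O(publish_voucher).
No premise or chain of K-axiom applications forces O(publish_voucher), and none forces O(not publish_voucher). So publish_voucher is neither obligatory nor forbidden under these norms.

Neither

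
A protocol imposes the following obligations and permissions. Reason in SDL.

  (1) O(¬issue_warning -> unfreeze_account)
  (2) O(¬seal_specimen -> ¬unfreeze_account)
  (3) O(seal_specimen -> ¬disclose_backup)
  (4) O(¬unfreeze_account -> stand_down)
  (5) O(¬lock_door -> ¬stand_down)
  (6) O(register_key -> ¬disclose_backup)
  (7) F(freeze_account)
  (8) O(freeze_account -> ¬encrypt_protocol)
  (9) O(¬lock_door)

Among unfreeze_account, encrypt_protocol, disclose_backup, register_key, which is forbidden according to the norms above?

disclose_backup

Premise 9 gives O(¬lock_door).
Applying K to premise 5 (O(¬lock_door -> ¬stand_down)) and O(¬lock_door) yields O(¬stand_down).
Premise 4 is O(¬unfreeze_account -> stand_down); contrapositively O(¬stand_down -> unfreeze_account). Since O(¬stand_down) holds, K gives O(unfreeze_account).
The contrapositive of premise 2 (O(¬seal_specimen -> ¬unfreeze_account)) is O(unfreeze_account -> seal_specimen), and O(unfreeze_account) is already established, so O(seal_specimen).
Premise 3 is O(seal_specimen -> ¬disclose_backup); since O(seal_specimen), deontic closure gives O(¬disclose_backup).
So O(¬disclose_backup) holds, i.e. disclose_backup is forbidden. None of the other listed options is forbidden under the premises.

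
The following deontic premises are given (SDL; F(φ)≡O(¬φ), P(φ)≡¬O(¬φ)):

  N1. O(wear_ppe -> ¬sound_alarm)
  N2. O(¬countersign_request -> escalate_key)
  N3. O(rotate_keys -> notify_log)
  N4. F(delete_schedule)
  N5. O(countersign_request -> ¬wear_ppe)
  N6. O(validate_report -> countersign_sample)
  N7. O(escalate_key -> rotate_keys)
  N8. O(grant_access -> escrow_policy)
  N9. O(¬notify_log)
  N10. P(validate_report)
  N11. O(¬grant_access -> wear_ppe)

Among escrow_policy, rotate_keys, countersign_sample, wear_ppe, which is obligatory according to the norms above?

Premise 9 gives O(¬notify_log).
Premise 3, O(rotate_keys -> notify_log), contraposes to O(¬notify_log -> ¬rotate_keys); with O(¬notify_log) we get O(¬rotate_keys).
Premise 7, O(escalate_key -> rotate_keys), contraposes to O(¬rotate_keys -> ¬escalate_key); with O(¬rotate_keys) we get O(¬escalate_key).
The contrapositive of premise 2 (O(¬countersign_request -> escalate_key)) is O(¬escalate_key -> countersign_request), and O(¬escalate_key) is already established, so O(countersign_request).
Premise 5 is O(countersign_request -> ¬wear_ppe); since O(countersign_request), deontic closure gives O(¬wear_ppe).
Premise 11 is O(¬grant_access -> wear_ppe); contrapositively O(¬wear_ppe -> grant_access). Since O(¬wear_ppe) holds, K gives O(grant_access).
With premise 8, O(grant_access -> escrow_policy), the K-axiom yields O(escrow_policy).
So O(escrow_policy) holds — escrow_policy is obligatory. None of the other listed options is made obligatory by any chain of premises.

escrow_policy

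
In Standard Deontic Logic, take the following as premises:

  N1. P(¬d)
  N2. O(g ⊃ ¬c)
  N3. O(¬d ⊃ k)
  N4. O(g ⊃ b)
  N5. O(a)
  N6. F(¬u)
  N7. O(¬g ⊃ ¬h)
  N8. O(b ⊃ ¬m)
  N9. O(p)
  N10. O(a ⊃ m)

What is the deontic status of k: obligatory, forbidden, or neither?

Premise 3 is O(¬d ⊃ k), but O(¬d) is not derivable from the premises (the permission P(¬d) asserts only ¬O(d), not O(¬d)), so it does not yield O(k).
No premise or chain of K-axiom applications forces O(k), and none forces O(¬k). So k is neither obligatory nor forbidden under these norms.

Neither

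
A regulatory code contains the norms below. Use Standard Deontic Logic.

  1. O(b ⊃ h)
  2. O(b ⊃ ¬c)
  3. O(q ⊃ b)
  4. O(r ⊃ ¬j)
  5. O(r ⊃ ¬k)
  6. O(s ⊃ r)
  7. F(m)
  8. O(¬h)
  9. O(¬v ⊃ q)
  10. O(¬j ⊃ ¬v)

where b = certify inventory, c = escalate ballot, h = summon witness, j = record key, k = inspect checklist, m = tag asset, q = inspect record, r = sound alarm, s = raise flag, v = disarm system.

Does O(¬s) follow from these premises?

Yes

From premise 8 we have O(¬h).
Premise 1 is O(b ⊃ h); contrapositively O(¬h ⊃ ¬b). Since O(¬h) holds, K gives O(¬b).
Premise 3, O(q ⊃ b), contraposes to O(¬b ⊃ ¬q); with O(¬b) we get O(¬q).
The contrapositive of premise 9 (O(¬v ⊃ q)) is O(¬q ⊃ v), and O(¬q) is already established, so O(v).
The contrapositive of premise 10 (O(¬j ⊃ ¬v)) is O(v ⊃ j), and O(v) is already established, so O(j).
The contrapositive of premise 4 (O(r ⊃ ¬j)) is O(j ⊃ ¬r), and O(j) is already established, so O(¬r).
Premise 6, O(s ⊃ r), contraposes to O(¬r ⊃ ¬s); with O(¬r) we get O(¬s).
Premises 2, 5, 7 do not contribute to this derivation.
So O(¬s) follows.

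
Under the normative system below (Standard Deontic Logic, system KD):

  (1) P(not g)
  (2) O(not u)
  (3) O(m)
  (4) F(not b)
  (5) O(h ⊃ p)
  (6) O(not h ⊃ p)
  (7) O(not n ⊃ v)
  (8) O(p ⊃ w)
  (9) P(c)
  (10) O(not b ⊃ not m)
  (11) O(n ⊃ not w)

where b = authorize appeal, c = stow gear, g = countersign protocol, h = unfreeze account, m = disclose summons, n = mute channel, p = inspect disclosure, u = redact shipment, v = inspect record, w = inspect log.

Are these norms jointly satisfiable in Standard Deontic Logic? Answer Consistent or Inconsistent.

Consistent

Premise 10 is O(not b ⊃ not m), but O(not b) is not derivable from the premises, so it does not yield O(not m).
So O(not m) is not derivable, and the apparent clash with O(m) does not arise.
A world satisfying every obligation exists (e.g. b=true, c=false, g=false, h=false, m=true, n=false, p=true, u=false, v=true, w=true); no atom is both obligatory and forbidden, so the set is consistent.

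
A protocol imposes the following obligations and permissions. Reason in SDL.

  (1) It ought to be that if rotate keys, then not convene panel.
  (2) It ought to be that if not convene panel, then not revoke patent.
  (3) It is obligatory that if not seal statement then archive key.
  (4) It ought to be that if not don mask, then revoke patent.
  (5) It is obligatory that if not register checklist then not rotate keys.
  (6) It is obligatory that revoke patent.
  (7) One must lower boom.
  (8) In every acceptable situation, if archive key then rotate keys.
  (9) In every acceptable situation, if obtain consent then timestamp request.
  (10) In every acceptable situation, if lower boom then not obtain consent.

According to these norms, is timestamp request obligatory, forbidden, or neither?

Neither

Premise 9 is O(obtain_consent → timestamp_request), but O(obtain_consent) is not derivable from the premises, so it does not yield O(timestamp_request).
No premise or chain of K-axiom applications forces O(timestamp_request), and none forces O(¬timestamp_request). So timestamp_request is neither obligatory nor forbidden under these norms.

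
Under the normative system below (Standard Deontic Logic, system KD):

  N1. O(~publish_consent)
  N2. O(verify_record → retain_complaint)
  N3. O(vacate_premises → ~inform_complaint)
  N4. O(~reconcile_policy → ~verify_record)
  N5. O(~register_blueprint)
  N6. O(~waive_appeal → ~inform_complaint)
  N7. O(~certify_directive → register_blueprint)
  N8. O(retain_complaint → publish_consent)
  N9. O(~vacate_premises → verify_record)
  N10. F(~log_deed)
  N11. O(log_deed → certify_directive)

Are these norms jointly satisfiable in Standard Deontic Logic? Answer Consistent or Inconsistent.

Premise 7 is O(~certify_directive → register_blueprint), but O(~certify_directive) is not derivable from the premises, so it does not yield O(register_blueprint).
So O(register_blueprint) is not derivable, and the apparent clash with O(~register_blueprint) does not arise.
A world satisfying every obligation exists (e.g. certify_directive=true, inform_complaint=false, log_deed=true, publish_consent=false, reconcile_policy=false, register_blueprint=false, retain_complaint=false, vacate_premises=true, verify_record=false, waive_appeal=false); no atom is both obligatory and forbidden, so the set is consistent.

Consistent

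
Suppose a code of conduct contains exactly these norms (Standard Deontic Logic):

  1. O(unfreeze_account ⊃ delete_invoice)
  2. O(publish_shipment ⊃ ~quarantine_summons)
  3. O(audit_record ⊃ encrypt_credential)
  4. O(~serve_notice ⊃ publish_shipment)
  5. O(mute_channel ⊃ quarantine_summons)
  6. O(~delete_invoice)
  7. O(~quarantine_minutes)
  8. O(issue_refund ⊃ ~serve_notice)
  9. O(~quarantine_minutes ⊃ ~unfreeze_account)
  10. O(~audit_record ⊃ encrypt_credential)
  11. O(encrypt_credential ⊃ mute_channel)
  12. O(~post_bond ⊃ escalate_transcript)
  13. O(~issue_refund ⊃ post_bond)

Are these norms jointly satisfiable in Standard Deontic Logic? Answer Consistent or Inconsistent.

Consistent

Premise 1 is O(unfreeze_account ⊃ delete_invoice), but O(unfreeze_account) is not derivable from the premises, so it does not yield O(delete_invoice).
So O(delete_invoice) is not derivable, and the apparent clash with O(~delete_invoice) does not arise.
A world satisfying every obligation exists (e.g. audit_record=false, delete_invoice=false, encrypt_credential=true, escalate_transcript=false, issue_refund=false, mute_channel=true, post_bond=true, publish_shipment=false, quarantine_minutes=false, quarantine_summons=true, serve_notice=true, unfreeze_account=false); no atom is both obligatory and forbidden, so the set is consistent.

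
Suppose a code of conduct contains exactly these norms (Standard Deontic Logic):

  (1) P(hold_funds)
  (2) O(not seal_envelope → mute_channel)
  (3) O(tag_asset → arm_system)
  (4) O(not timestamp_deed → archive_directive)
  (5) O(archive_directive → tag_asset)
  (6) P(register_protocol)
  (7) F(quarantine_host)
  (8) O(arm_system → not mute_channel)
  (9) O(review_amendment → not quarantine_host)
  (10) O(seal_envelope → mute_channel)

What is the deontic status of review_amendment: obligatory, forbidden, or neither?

Premise 9 is O(review_amendment → not quarantine_host); even if O(not quarantine_host) held, inferring O(review_amendment) would be affirming the consequent — invalid.
No premise or chain of K-axiom applications forces O(review_amendment), and none forces O(not review_amendment). So review_amendment is neither obligatory nor forbidden under these norms.

Neither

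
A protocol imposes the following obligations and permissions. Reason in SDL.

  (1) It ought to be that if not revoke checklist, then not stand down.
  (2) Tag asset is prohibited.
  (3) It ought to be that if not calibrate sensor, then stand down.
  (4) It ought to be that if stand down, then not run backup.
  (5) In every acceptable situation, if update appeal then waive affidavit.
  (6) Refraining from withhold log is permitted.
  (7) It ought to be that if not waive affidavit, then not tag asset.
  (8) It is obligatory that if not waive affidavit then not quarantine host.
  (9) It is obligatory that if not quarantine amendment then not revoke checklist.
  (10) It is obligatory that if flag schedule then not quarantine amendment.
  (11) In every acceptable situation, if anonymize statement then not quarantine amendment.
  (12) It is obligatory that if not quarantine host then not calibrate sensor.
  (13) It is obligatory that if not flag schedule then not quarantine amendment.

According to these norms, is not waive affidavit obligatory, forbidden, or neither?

Forbidden

Premises 10 and 13 are O(flag_schedule → ¬quarantine_amendment) and O(¬flag_schedule → ¬quarantine_amendment); every ideal world satisfies flag_schedule or ¬flag_schedule, so in either case ¬quarantine_amendment holds — hence O(¬quarantine_amendment).
With premise 9, O(¬quarantine_amendment → ¬revoke_checklist), the K-axiom yields O(¬revoke_checklist).
Applying K to premise 1 (O(¬revoke_checklist → ¬stand_down)) and O(¬revoke_checklist) yields O(¬stand_down).
Premise 3, O(¬calibrate_sensor → stand_down), contraposes to O(¬stand_down → calibrate_sensor); with O(¬stand_down) we get O(calibrate_sensor).
Premise 12, O(¬quarantine_host → ¬calibrate_sensor), contraposes to O(calibrate_sensor → quarantine_host); with O(calibrate_sensor) we get O(quarantine_host).
Premise 8 is O(¬waive_affidavit → ¬quarantine_host); contrapositively O(quarantine_host → waive_affidavit). Since O(quarantine_host) holds, K gives O(waive_affidavit).
Premises 2, 4, 5, 6, 7, 11 do not contribute to this derivation.
Thus O(waive_affidavit), which is F(¬waive_affidavit): ¬waive_affidavit is forbidden.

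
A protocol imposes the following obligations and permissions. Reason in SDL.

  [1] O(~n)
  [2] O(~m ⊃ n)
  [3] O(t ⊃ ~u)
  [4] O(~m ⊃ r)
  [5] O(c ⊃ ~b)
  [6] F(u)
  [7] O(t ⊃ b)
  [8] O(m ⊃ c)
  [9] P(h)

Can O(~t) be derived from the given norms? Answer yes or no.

Yes

From premise 1 we have O(~n).
Premise 2 is O(~m ⊃ n); contrapositively O(~n ⊃ m). Since O(~n) holds, K gives O(m).
Applying K to premise 8 (O(m ⊃ c)) and O(m) yields O(c).
Applying K to premise 5 (O(c ⊃ ~b)) and O(c) yields O(~b).
Premise 7, O(t ⊃ b), contraposes to O(~b ⊃ ~t); with O(~b) we get O(~t).
Premises 3, 4, 6, 9 do not contribute to this derivation.
So O(~t) follows.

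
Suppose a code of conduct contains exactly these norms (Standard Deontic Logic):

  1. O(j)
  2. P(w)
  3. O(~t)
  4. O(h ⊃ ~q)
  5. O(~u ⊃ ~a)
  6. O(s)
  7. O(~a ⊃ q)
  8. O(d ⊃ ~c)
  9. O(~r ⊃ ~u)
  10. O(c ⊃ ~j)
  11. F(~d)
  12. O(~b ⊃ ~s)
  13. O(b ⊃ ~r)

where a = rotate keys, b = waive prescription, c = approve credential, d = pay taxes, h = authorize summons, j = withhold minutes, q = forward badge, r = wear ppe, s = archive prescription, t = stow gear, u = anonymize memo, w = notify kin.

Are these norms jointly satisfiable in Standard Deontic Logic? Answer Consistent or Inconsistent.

Premise 10 is O(c ⊃ ~j), but O(c) is not derivable from the premises, so it does not yield O(~j).
So O(~j) is not derivable, and the apparent clash with O(j) does not arise.
A world satisfying every obligation exists (e.g. a=false, b=true, c=false, d=true, h=false, j=true, q=true, r=false, s=true, t=false, u=false, w=false); no atom is both obligatory and forbidden, so the set is consistent.

Consistent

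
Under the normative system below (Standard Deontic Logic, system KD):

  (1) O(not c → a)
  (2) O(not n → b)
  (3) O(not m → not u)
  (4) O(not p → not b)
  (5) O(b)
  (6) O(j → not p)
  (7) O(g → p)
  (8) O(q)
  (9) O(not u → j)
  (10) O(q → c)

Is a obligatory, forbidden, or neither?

Premise 1 is O(not c → a), but O(not c) is not derivable from the premises, so it does not yield O(a).
No premise or chain of K-axiom applications forces O(a), and none forces O(not a). So a is neither obligatory nor forbidden under these norms.

Neither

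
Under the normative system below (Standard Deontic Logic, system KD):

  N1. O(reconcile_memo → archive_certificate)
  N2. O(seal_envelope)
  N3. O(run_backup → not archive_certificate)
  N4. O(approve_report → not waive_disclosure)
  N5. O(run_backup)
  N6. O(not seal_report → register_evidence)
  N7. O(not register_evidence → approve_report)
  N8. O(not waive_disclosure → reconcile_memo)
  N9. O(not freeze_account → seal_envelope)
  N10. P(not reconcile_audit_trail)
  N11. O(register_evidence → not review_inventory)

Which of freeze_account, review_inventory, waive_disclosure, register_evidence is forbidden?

review_inventory

Premise 5 states O(run_backup) outright.
From O(run_backup) and premise 3, O(run_backup → not archive_certificate), we obtain O(not archive_certificate).
Premise 1, O(reconcile_memo → archive_certificate), contraposes to O(not archive_certificate → not reconcile_memo); with O(not archive_certificate) we get O(not reconcile_memo).
The contrapositive of premise 8 (O(not waive_disclosure → reconcile_memo)) is O(not reconcile_memo → waive_disclosure), and O(not reconcile_memo) is already established, so O(waive_disclosure).
Premise 4, O(approve_report → not waive_disclosure), contraposes to O(waive_disclosure → not approve_report); with O(waive_disclosure) we get O(not approve_report).
Premise 7, O(not register_evidence → approve_report), contraposes to O(not approve_report → register_evidence); with O(not approve_report) we get O(register_evidence).
Premise 11 is O(register_evidence → not review_inventory); since O(register_evidence), deontic closure gives O(not review_inventory).
So O(not review_inventory) holds, i.e. review_inventory is forbidden. None of the other listed options is forbidden under the premises.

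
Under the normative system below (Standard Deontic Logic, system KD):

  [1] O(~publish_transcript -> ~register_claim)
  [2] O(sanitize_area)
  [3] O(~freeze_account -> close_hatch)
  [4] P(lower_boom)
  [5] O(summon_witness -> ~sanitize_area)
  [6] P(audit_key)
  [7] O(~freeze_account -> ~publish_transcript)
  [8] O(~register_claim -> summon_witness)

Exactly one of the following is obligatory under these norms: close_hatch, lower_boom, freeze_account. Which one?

Premise 2 states O(sanitize_area) outright.
The contrapositive of premise 5 (O(summon_witness -> ~sanitize_area)) is O(sanitize_area -> ~summon_witness), and O(sanitize_area) is already established, so O(~summon_witness).
Premise 8, O(~register_claim -> summon_witness), contraposes to O(~summon_witness -> register_claim); with O(~summon_witness) we get O(register_claim).
Premise 1 is O(~publish_transcript -> ~register_claim); contrapositively O(register_claim -> publish_transcript). Since O(register_claim) holds, K gives O(publish_transcript).
Premise 7, O(~freeze_account -> ~publish_transcript), contraposes to O(publish_transcript -> freeze_account); with O(publish_transcript) we get O(freeze_account).
So O(freeze_account) holds — freeze_account is obligatory. None of the other listed options is made obligatory by any chain of premises.

freeze_account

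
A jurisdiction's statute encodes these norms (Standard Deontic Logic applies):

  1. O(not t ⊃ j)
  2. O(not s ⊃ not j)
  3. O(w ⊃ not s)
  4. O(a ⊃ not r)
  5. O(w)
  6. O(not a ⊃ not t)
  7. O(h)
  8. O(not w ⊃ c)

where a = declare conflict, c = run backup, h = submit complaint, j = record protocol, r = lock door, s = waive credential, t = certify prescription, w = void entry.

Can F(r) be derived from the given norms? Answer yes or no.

Premise 5 states O(w) outright.
Applying K to premise 3 (O(w ⊃ not s)) and O(w) yields O(not s).
Applying K to premise 2 (O(not s ⊃ not j)) and O(not s) yields O(not j).
Premise 1, O(not t ⊃ j), contraposes to O(not j ⊃ t); with O(not j) we get O(t).
Premise 6, O(not a ⊃ not t), contraposes to O(t ⊃ a); with O(t) we get O(a).
With premise 4, O(a ⊃ not r), the K-axiom yields O(not r).
Premises 7, 8 do not contribute to this derivation.
So O(not r) holds, i.e. F(r). The claim follows.

Yes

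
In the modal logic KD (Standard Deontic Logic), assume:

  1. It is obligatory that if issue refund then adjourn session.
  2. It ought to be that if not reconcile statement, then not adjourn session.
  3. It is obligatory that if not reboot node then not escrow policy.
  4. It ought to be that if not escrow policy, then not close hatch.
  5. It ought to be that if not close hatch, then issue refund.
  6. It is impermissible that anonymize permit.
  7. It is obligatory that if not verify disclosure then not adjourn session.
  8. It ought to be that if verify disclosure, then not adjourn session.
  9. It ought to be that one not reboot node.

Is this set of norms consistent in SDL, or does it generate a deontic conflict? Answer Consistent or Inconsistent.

Premises 8 and 7 cover both cases: O(verify_disclosure → ¬adjourn_session) and O(¬verify_disclosure → ¬adjourn_session). Since verify_disclosure ∨ ¬verify_disclosure is a tautology, O(¬adjourn_session) follows.
The contrapositive of premise 1 (O(issue_refund → adjourn_session)) is O(¬adjourn_session → ¬issue_refund), and O(¬adjourn_session) is already established, so O(¬issue_refund).
The contrapositive of premise 5 (O(¬close_hatch → issue_refund)) is O(¬issue_refund → close_hatch), and O(¬issue_refund) is already established, so O(close_hatch).
The contrapositive of premise 4 (O(¬escrow_policy → ¬close_hatch)) is O(close_hatch → escrow_policy), and O(close_hatch) is already established, so O(escrow_policy).
Premise 3 is O(¬reboot_node → ¬escrow_policy); contrapositively O(escrow_policy → reboot_node). Since O(escrow_policy) holds, K gives O(reboot_node).
Yet premise 9 states O(¬reboot_node).
We now have both O(reboot_node) and O(¬reboot_node) — reboot_node is simultaneously obligatory and forbidden, violating the D-axiom.

Inconsistent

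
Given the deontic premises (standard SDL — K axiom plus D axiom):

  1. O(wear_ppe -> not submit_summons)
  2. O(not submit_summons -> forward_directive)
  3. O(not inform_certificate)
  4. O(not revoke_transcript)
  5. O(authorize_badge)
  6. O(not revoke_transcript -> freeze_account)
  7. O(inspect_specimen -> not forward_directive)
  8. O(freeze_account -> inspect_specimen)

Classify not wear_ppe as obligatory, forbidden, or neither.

Premise 4 gives O(not revoke_transcript).
With premise 6, O(not revoke_transcript -> freeze_account), the K-axiom yields O(freeze_account).
From O(freeze_account) and premise 8, O(freeze_account -> inspect_specimen), we obtain O(inspect_specimen).
From O(inspect_specimen) and premise 7, O(inspect_specimen -> not forward_directive), we obtain O(not forward_directive).
The contrapositive of premise 2 (O(not submit_summons -> forward_directive)) is O(not forward_directive -> submit_summons), and O(not forward_directive) is already established, so O(submit_summons).
Premise 1 is O(wear_ppe -> not submit_summons); contrapositively O(submit_summons -> not wear_ppe). Since O(submit_summons) holds, K gives O(not wear_ppe).
Premises 3, 5 do not contribute to this derivation.
Hence not wear_ppe is obligatory.

Obligatory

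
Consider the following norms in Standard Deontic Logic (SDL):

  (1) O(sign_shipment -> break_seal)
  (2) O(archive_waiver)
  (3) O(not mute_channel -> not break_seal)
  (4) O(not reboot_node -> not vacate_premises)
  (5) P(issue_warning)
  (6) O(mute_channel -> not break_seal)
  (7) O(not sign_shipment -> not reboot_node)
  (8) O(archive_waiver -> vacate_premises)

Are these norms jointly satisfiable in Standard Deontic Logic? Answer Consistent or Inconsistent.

Inconsistent

Premises 3 and 6 are O(not mute_channel -> not break_seal) and O(mute_channel -> not break_seal); every ideal world satisfies not mute_channel or mute_channel, so in either case not break_seal holds — hence O(not break_seal).
Premise 1 is O(sign_shipment -> break_seal); contrapositively O(not break_seal -> not sign_shipment). Since O(not break_seal) holds, K gives O(not sign_shipment).
Applying K to premise 7 (O(not sign_shipment -> not reboot_node)) and O(not sign_shipment) yields O(not reboot_node).
Applying K to premise 4 (O(not reboot_node -> not vacate_premises)) and O(not reboot_node) yields O(not vacate_premises).
Premise 8, O(archive_waiver -> vacate_premises), contraposes to O(not vacate_premises -> not archive_waiver); with O(not vacate_premises) we get O(not archive_waiver).
However, premise 2 gives O(archive_waiver).
We now have both O(not archive_waiver) and O(archive_waiver) — archive_waiver is simultaneously obligatory and forbidden, violating the D-axiom.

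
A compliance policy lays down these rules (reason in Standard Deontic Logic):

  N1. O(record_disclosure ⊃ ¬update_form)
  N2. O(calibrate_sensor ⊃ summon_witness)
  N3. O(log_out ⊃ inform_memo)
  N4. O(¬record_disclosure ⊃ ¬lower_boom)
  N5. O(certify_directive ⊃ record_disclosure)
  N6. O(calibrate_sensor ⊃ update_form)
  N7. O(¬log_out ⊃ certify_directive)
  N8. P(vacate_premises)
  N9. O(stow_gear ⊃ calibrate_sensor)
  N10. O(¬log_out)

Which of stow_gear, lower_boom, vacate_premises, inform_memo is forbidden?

Premise 10 states O(¬log_out) outright.
With premise 7, O(¬log_out ⊃ certify_directive), the K-axiom yields O(certify_directive).
Premise 5 is O(certify_directive ⊃ record_disclosure); since O(certify_directive), deontic closure gives O(record_disclosure).
From O(record_disclosure) and premise 1, O(record_disclosure ⊃ ¬update_form), we obtain O(¬update_form).
Premise 6 is O(calibrate_sensor ⊃ update_form); contrapositively O(¬update_form ⊃ ¬calibrate_sensor). Since O(¬update_form) holds, K gives O(¬calibrate_sensor).
Premise 9 is O(stow_gear ⊃ calibrate_sensor); contrapositively O(¬calibrate_sensor ⊃ ¬stow_gear). Since O(¬calibrate_sensor) holds, K gives O(¬stow_gear).
So O(¬stow_gear) holds, i.e. stow_gear is forbidden. None of the other listed options is forbidden under the premises.

stow_gear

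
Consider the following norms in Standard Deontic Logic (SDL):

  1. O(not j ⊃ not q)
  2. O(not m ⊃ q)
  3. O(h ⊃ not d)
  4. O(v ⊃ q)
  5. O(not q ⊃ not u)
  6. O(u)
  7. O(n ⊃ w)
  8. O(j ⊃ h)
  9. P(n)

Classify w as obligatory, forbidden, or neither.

Neither

Premise 7 is O(n ⊃ w), but O(n) is not derivable from the premises (the permission P(n) asserts only not O(not n), not O(n)), so it does not yield O(w).
No premise or chain of K-axiom applications forces O(w), and none forces O(not w). So w is neither obligatory nor forbidden under these norms.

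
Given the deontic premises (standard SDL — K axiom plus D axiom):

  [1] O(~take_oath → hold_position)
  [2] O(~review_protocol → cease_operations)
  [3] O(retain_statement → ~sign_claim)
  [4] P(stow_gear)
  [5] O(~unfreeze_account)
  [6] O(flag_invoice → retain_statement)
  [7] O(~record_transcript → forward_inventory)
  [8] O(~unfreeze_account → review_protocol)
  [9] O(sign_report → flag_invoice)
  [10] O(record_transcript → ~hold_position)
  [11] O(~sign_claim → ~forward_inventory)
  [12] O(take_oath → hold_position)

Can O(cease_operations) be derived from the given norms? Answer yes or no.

No

Premise 2 is O(~review_protocol → cease_operations), but O(~review_protocol) is not derivable from the premises, so it does not yield O(cease_operations).
No other premise forces O(cease_operations). An ideal world satisfying every premise can still have cease_operations false, so O(cease_operations) is not derivable.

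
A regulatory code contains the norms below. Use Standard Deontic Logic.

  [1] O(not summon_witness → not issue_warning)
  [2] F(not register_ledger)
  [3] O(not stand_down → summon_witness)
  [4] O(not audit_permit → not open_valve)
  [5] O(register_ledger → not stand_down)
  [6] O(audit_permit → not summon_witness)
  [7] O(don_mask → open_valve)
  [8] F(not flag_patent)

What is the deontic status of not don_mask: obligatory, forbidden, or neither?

Premise 2, F(not register_ledger), is equivalent to O(register_ledger).
Premise 5 is O(register_ledger → not stand_down); since O(register_ledger), deontic closure gives O(not stand_down).
From O(not stand_down) and premise 3, O(not stand_down → summon_witness), we obtain O(summon_witness).
The contrapositive of premise 6 (O(audit_permit → not summon_witness)) is O(summon_witness → not audit_permit), and O(summon_witness) is already established, so O(not audit_permit).
Premise 4 is O(not audit_permit → not open_valve); since O(not audit_permit), deontic closure gives O(not open_valve).
Premise 7 is O(don_mask → open_valve); contrapositively O(not open_valve → not don_mask). Since O(not open_valve) holds, K gives O(not don_mask).
Premises 1, 8 do not contribute to this derivation.
Hence not don_mask is obligatory.

Obligatory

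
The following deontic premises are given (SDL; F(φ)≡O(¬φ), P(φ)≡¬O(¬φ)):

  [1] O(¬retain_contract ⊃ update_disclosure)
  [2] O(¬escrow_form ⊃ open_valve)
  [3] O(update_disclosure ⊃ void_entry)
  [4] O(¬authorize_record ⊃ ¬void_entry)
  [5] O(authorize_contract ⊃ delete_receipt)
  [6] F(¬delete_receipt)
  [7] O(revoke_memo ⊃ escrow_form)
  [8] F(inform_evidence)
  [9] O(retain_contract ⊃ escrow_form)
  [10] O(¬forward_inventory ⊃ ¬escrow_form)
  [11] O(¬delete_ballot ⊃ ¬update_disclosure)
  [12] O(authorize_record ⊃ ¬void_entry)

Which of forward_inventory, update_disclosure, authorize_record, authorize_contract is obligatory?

forward_inventory

By case analysis on ¬authorize_record: premise 4 gives O(¬authorize_record ⊃ ¬void_entry) and premise 12 gives O(authorize_record ⊃ ¬void_entry), so O(¬void_entry) either way.
The contrapositive of premise 3 (O(update_disclosure ⊃ void_entry)) is O(¬void_entry ⊃ ¬update_disclosure), and O(¬void_entry) is already established, so O(¬update_disclosure).
Premise 1 is O(¬retain_contract ⊃ update_disclosure); contrapositively O(¬update_disclosure ⊃ retain_contract). Since O(¬update_disclosure) holds, K gives O(retain_contract).
Applying K to premise 9 (O(retain_contract ⊃ escrow_form)) and O(retain_contract) yields O(escrow_form).
Premise 10, O(¬forward_inventory ⊃ ¬escrow_form), contraposes to O(escrow_form ⊃ forward_inventory); with O(escrow_form) we get O(forward_inventory).
So O(forward_inventory) holds — forward_inventory is obligatory. None of the other listed options is made obligatory by any chain of premises.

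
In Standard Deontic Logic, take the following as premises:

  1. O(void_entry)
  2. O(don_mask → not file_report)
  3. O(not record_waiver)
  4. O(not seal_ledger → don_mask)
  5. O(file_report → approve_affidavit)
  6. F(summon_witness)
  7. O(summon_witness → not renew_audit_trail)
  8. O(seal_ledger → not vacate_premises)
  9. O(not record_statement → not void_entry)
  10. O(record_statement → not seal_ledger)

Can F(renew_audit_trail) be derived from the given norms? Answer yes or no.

Premise 7 is O(summon_witness → not renew_audit_trail), but O(summon_witness) is not derivable from the premises, so it does not yield O(not renew_audit_trail).
No other premise forces O(not renew_audit_trail). An ideal world satisfying every premise can still have renew_audit_trail true, so F(renew_audit_trail) is not derivable.

No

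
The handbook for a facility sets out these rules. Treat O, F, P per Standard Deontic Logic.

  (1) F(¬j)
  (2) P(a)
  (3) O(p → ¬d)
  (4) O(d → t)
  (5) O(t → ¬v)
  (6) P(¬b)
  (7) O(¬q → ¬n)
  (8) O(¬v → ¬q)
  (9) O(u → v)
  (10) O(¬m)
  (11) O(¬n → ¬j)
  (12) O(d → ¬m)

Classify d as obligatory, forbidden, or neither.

Forbidden

Premise 1 is F(¬j), i.e. O(j).
Premise 11, O(¬n → ¬j), contraposes to O(j → n); with O(j) we get O(n).
Premise 7 is O(¬q → ¬n); contrapositively O(n → q). Since O(n) holds, K gives O(q).
The contrapositive of premise 8 (O(¬v → ¬q)) is O(q → v), and O(q) is already established, so O(v).
Premise 5 is O(t → ¬v); contrapositively O(v → ¬t). Since O(v) holds, K gives O(¬t).
The contrapositive of premise 4 (O(d → t)) is O(¬t → ¬d), and O(¬t) is already established, so O(¬d).
Premises 2, 3, 6, 9, 10, 12 do not contribute to this derivation.
Thus O(¬d), which is F(d): d is forbidden.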